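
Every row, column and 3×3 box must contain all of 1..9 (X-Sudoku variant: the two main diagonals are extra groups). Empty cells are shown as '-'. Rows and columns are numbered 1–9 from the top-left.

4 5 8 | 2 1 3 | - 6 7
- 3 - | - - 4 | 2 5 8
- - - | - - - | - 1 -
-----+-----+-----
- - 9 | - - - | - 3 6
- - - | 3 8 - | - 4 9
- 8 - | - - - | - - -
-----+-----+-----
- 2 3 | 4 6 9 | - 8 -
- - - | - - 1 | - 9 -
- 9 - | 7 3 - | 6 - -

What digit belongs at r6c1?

3

r1c7 = 9 (sole candidate).
r3c7 = 4 (sole candidate).
r3c9 = 3 (sole candidate).
r4c6 = 2 (sole candidate).
r8c2 = 6 (sole candidate).
r9c1 = 1 (sole candidate).
r9c8 = 2 (sole candidate).
r9c9 = 5 (sole candidate).
r3c2 = 7 (sole candidate).
r4c4 = 1 (sole candidate).
r5c2 = 1 (sole candidate).
r6c4 = 9 (sole candidate).
r6c8 = 7 (sole candidate).
r7c7 = 7 (sole candidate).
r7c9 = 1 (sole candidate).
r8c7 = 3 (sole candidate).
r8c9 = 4 (sole candidate).
r9c3 = 4 (sole candidate).
r9c6 = 8 (sole candidate).
r2c4 = 6 (sole candidate).
r3c6 = 5 (sole candidate).
r4c2 = 4 (sole candidate).
r5c7 = 5 (sole candidate).
r6c6 = 6 (sole candidate).
r6c7 = 1 (sole candidate).
r6c9 = 2 (sole candidate).
r7c1 = 5 (sole candidate).
r8c3 = 7 (sole candidate).
r8c4 = 5 (sole candidate).
r8c5 = 2 (sole candidate).
r2c1 = 9 (sole candidate).
r2c3 = 1 (sole candidate).
r2c5 = 7 (sole candidate).
r3c3 = 2 (sole candidate).
r3c4 = 8 (sole candidate).
r3c5 = 9 (sole candidate).
r4c1 = 7 (sole candidate).
r4c5 = 5 (sole candidate).
r4c7 = 8 (sole candidate).
r5c3 = 6 (sole candidate).
r5c6 = 7 (sole candidate).
r6c1 = 3: row 6 has {1,2,6,7,8,9}; col 1 has {1,4,5,7,9}; box has {1,4,6,7,8,9} → only 3 remains.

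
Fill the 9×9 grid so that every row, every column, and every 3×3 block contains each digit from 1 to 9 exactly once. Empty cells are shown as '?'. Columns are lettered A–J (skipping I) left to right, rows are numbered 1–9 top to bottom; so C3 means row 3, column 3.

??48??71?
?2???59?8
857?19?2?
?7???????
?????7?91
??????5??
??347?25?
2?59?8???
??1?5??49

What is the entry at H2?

3

C2 = 6: row 2 has {2,5,8,9}; col 3 has {1,3,4,5,7}; box has {2,4,5,7,8} → only 6 remains.
H2 = 3: row 2 has {2,5,6,8,9}; col 8 has {1,2,4,5,9}; box has {1,2,7,8,9} → only 3 remains.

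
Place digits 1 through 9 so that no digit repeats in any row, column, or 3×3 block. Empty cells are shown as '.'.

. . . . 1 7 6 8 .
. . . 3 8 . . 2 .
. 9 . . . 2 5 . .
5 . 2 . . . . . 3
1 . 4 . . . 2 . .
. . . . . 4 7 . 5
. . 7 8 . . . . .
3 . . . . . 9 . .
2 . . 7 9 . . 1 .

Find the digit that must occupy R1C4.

R1C1 = 4: row 1 has {1,6,7,8}; col 1 has {1,2,3,5}; box has {9} → only 4 remains.
R1C9 = 9: row 1 has {1,4,6,7,8}; col 9 has {3,5}; box has {2,5,6,8} → only 9 remains.
R1C4 = 5: row 1 has {1,4,6,7,8,9}; col 4 has {3,7,8}; box has {1,2,3,7,8} → only 5 remains.

5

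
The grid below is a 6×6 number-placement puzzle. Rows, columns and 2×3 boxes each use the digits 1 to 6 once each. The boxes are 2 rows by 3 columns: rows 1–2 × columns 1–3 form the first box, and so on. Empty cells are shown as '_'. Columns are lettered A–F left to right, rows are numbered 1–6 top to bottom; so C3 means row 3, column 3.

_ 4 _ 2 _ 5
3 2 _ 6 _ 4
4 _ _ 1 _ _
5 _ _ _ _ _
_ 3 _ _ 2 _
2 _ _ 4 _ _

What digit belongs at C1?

E2 = 1: row 2 has {2,3,4,6}; col 5 has {2}; box has {2,4,5,6} → only 1 remains.
B3 = 6: row 3 has {1,4}; col 2 has {2,3,4}; box has {4,5} → only 6 remains.
B4 = 1: row 4 has {5}; col 2 has {2,3,4,6}; box has {4,5,6} → only 1 remains.
D4 = 3: row 4 has {1,5}; col 4 has {1,2,4,6}; box has {1} → only 3 remains.
D5 = 5: row 5 has {2,3}; col 4 has {1,2,3,4,6}; box has {2,4} → only 5 remains.
B6 = 5: row 6 has {2,4}; col 2 has {1,2,3,4,6}; box has {2,3} → only 5 remains.
E1 = 3: row 1 has {2,4,5}; col 5 has {1,2}; box has {1,2,4,5,6} → only 3 remains.
C2 = 5: row 2 has {1,2,3,4,6}; col 3 has {}; box has {2,3,4} → only 5 remains.
E3 = 5: row 3 has {1,4,6}; col 5 has {1,2,3}; box has {1,3} → only 5 remains.
F3 = 2: row 3 has {1,4,5,6}; col 6 has {4,5}; box has {1,3,5} → only 2 remains.
C4 = 2: row 4 has {1,3,5}; col 3 has {5}; box has {1,4,5,6} → only 2 remains.
F4 = 6: row 4 has {1,2,3,5}; col 6 has {2,4,5}; box has {1,2,3,5} → only 6 remains.
F5 = 1: row 5 has {2,3,5}; col 6 has {2,4,5,6}; box has {2,4,5} → only 1 remains.
E6 = 6: row 6 has {2,4,5}; col 5 has {1,2,3,5}; box has {1,2,4,5} → only 6 remains.
F6 = 3: row 6 has {2,4,5,6}; col 6 has {1,2,4,5,6}; box has {1,2,4,5,6} → only 3 remains.
C3 = 3: row 3 has {1,2,4,5,6}; col 3 has {2,5}; box has {1,2,4,5,6} → only 3 remains.
E4 = 4: row 4 has {1,2,3,5,6}; col 5 has {1,2,3,5,6}; box has {1,2,3,5,6} → only 4 remains.
A5 = 6: row 5 has {1,2,3,5}; col 1 has {2,3,4,5}; box has {2,3,5} → only 6 remains.
C5 = 4: row 5 has {1,2,3,5,6}; col 3 has {2,3,5}; box has {2,3,5,6} → only 4 remains.
C6 = 1: row 6 has {2,3,4,5,6}; col 3 has {2,3,4,5}; box has {2,3,4,5,6} → only 1 remains.
A1 = 1: row 1 has {2,3,4,5}; col 1 has {2,3,4,5,6}; box has {2,3,4,5} → only 1 remains.
C1 = 6: row 1 has {1,2,3,4,5}; col 3 has {1,2,3,4,5}; box has {1,2,3,4,5} → only 6 remains.

6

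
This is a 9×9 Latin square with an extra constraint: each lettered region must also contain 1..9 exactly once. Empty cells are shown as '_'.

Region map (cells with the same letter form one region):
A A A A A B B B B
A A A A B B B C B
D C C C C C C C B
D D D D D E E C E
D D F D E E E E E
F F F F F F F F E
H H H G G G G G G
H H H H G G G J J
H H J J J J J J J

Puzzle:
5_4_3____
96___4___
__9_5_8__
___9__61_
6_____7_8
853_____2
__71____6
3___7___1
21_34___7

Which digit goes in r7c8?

5

r1c9 = 9 (sole candidate).
r3c9 = 3 (sole candidate).
r7c1 = 4 (sole candidate).
r2c9 = 5 (sole candidate).
r4c1 = 7 (sole candidate).
r4c9 = 4 (sole candidate).
r3c1 = 1 (sole candidate).
r2c8 = 3 (hidden single in row 2).
r2c4 = 7 (hidden single in row 2).
r8c7 = 4 (hidden single in row 8).
r3c2 = 7 (hidden single in column 2).
r5c2 = 4 (hidden single in column 2).
r5c6 = 3 (hidden single in row 5).
r4c6 = 5 (sole candidate).
r5c8 = 9 (sole candidate).
r5c5 = 1 (sole candidate).
r5c3 = 2 (sole candidate).
r5c4 = 5 (sole candidate).
r4c3 = 8 (sole candidate).
r4c5 = 2 (sole candidate).
r2c3 = 1 (sole candidate).
r2c5 = 8 (sole candidate).
r2c7 = 2 (sole candidate).
r4c2 = 3 (sole candidate).
r7c5 = 9 (sole candidate).
r1c7 = 1 (sole candidate).
r6c5 = 6 (sole candidate).
r6c7 = 9 (sole candidate).
r7c2 = 8 (sole candidate).
r7c6 = 2 (sole candidate).
r7c8 = 5: row 7 has {1,2,4,6,7,8,9}; col 8 has {1,3,9}; region has {1,2,4,6,7,9} → only 5 remains.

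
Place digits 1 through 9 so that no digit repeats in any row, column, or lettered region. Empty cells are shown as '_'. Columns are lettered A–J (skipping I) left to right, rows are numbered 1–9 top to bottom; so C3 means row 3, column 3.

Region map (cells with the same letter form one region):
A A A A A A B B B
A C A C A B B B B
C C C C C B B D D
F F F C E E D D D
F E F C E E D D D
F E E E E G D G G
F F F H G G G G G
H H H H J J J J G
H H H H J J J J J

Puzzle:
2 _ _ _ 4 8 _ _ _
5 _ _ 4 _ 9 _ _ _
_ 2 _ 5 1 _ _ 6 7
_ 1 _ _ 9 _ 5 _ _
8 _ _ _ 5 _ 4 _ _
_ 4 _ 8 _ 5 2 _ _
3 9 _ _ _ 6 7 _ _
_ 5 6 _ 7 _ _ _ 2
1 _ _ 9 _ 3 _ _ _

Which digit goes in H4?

3

A3 = 9: row 3 has {1,2,5,6,7}; col 1 has {1,2,3,5,8}; region has {1,2,4,5} → only 9 remains.
F3 = 4: row 3 has {1,2,5,6,7,9}; col 6 has {3,5,6,8,9}; region has {9} → only 4 remains.
D7 = 2: row 7 has {3,6,7,9}; col 4 has {4,5,8,9}; region has {1,5,6,9} → only 2 remains.
E7 = 8: row 7 has {2,3,6,7,9}; col 5 has {1,4,5,7,9}; region has {2,5,6,7} → only 8 remains.
A8 = 4: row 8 has {2,5,6,7}; col 1 has {1,2,3,5,8,9}; region has {1,2,5,6,9} → only 4 remains.
D8 = 3: row 8 has {2,4,5,6,7}; col 4 has {2,4,5,8,9}; region has {1,2,4,5,6,9} → only 3 remains.
F8 = 1: row 8 has {2,3,4,5,6,7}; col 6 has {3,4,5,6,8,9}; region has {3,7} → only 1 remains.
C1 = 9: in row 1, 9 can only go here (every other open cell in that row sees a 9).
H2 = 2: in row 2, 2 can only go here (every other open cell in that row sees a 2).
C4 = 4: in row 4, 4 can only go here (every other open cell in that row sees a 4).
C7 = 5: row 7 has {2,3,6,7,8,9}; col 3 has {4,6,9}; region has {1,3,4,8,9} → only 5 remains.
F4 = 2: in row 4, 2 can only go here (every other open cell in that row sees a 2).
F5 = 7: row 5 has {4,5,8}; col 6 has {1,2,3,4,5,6,8,9}; region has {2,4,5,8,9} → only 7 remains.
C5 = 2: row 5 has {4,5,7,8}; col 3 has {4,5,6,9}; region has {1,3,4,5,8,9} → only 2 remains.
D5 = 6: row 5 has {2,4,5,7,8}; col 4 has {2,3,4,5,8,9}; region has {1,2,4,5,9} → only 6 remains.
D4 = 7: row 4 has {1,2,4,5,9}; col 4 has {2,3,4,5,6,8,9}; region has {1,2,4,5,6,9} → only 7 remains.
B5 = 3: row 5 has {2,4,5,6,7,8}; col 2 has {1,2,4,5,9}; region has {2,4,5,7,8,9} → only 3 remains.
C6 = 1: row 6 has {2,4,5,8}; col 3 has {2,4,5,6,9}; region has {2,3,4,5,7,8,9} → only 1 remains.
E6 = 6: row 6 has {1,2,4,5,8}; col 5 has {1,4,5,7,8,9}; region has {1,2,3,4,5,7,8,9} → only 6 remains.
E9 = 2: row 9 has {1,3,9}; col 5 has {1,4,5,6,7,8,9}; region has {1,3,7} → only 2 remains.
D1 = 1: row 1 has {2,4,8,9}; col 4 has {2,3,4,5,6,7,8,9}; region has {2,4,5,8,9} → only 1 remains.
B2 = 8: row 2 has {2,4,5,9}; col 2 has {1,2,3,4,5,9}; region has {1,2,4,5,6,7,9} → only 8 remains.
E2 = 3: row 2 has {2,4,5,8,9}; col 5 has {1,2,4,5,6,7,8,9}; region has {1,2,4,5,8,9} → only 3 remains.
C3 = 3: row 3 has {1,2,4,5,6,7,9}; col 3 has {1,2,4,5,6,9}; region has {1,2,4,5,6,7,8,9} → only 3 remains.
G3 = 8: row 3 has {1,2,3,4,5,6,7,9}; col 7 has {2,4,5,7}; region has {2,4,9} → only 8 remains.
A4 = 6: row 4 has {1,2,4,5,7,9}; col 1 has {1,2,3,4,5,8,9}; region has {1,2,3,4,5,8,9} → only 6 remains.
A6 = 7: row 6 has {1,2,4,5,6,8}; col 1 has {1,2,3,4,5,6,8,9}; region has {1,2,3,4,5,6,8,9} → only 7 remains.
G8 = 9: row 8 has {1,2,3,4,5,6,7}; col 7 has {2,4,5,7,8}; region has {1,2,3,7} → only 9 remains.
H8 = 8: row 8 has {1,2,3,4,5,6,7,9}; col 8 has {2,6}; region has {1,2,3,7,9} → only 8 remains.
B9 = 7: row 9 has {1,2,3,9}; col 2 has {1,2,3,4,5,8,9}; region has {1,2,3,4,5,6,9} → only 7 remains.
C9 = 8: row 9 has {1,2,3,7,9}; col 3 has {1,2,3,4,5,6,9}; region has {1,2,3,4,5,6,7,9} → only 8 remains.
G9 = 6: row 9 has {1,2,3,7,8,9}; col 7 has {2,4,5,7,8,9}; region has {1,2,3,7,8,9} → only 6 remains.
B1 = 6: row 1 has {1,2,4,8,9}; col 2 has {1,2,3,4,5,7,8,9}; region has {1,2,3,4,5,8,9} → only 6 remains.
G1 = 3: row 1 has {1,2,4,6,8,9}; col 7 has {2,4,5,6,7,8,9}; region has {2,4,8,9} → only 3 remains.
J1 = 5: row 1 has {1,2,3,4,6,8,9}; col 9 has {2,7}; region has {2,3,4,8,9} → only 5 remains.
C2 = 7: row 2 has {2,3,4,5,8,9}; col 3 has {1,2,3,4,5,6,8,9}; region has {1,2,3,4,5,6,8,9} → only 7 remains.
G2 = 1: row 2 has {2,3,4,5,7,8,9}; col 7 has {2,3,4,5,6,7,8,9}; region has {2,3,4,5,8,9} → only 1 remains.
J2 = 6: row 2 has {1,2,3,4,5,7,8,9}; col 9 has {2,5,7}; region has {1,2,3,4,5,8,9} → only 6 remains.
H4 = 3: row 4 has {1,2,4,5,6,7,9}; col 8 has {2,6,8}; region has {2,4,5,6,7} → only 3 remains.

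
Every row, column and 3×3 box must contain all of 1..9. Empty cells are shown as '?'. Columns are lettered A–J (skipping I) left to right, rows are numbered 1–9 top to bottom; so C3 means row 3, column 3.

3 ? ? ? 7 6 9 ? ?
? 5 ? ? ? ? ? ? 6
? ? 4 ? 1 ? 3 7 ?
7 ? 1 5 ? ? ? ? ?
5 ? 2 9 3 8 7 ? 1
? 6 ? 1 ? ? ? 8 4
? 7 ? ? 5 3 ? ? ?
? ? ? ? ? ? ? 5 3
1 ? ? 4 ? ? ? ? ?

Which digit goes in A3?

6

C1 = 8: row 1 has {3,6,7,9}; col 3 has {1,2,4}; box has {3,4,5} → only 8 remains.
D1 = 2: row 1 has {3,6,7,8,9}; col 4 has {1,4,5,9}; box has {1,6,7} → only 2 remains.
J1 = 5: row 1 has {2,3,6,7,8,9}; col 9 has {1,3,4,6}; box has {3,6,7,9} → only 5 remains.
D3 = 8: row 3 has {1,3,4,7}; col 4 has {1,2,4,5,9}; box has {1,2,6,7} → only 8 remains.
J3 = 2: row 3 has {1,3,4,7,8}; col 9 has {1,3,4,5,6}; box has {3,5,6,7,9} → only 2 remains.
J4 = 9: row 4 has {1,5,7}; col 9 has {1,2,3,4,5,6}; box has {1,4,7,8} → only 9 remains.
B5 = 4: row 5 has {1,2,3,5,7,8,9}; col 2 has {5,6,7}; box has {1,2,5,6,7} → only 4 remains.
H5 = 6: row 5 has {1,2,3,4,5,7,8,9}; col 8 has {5,7,8}; box has {1,4,7,8,9} → only 6 remains.
A6 = 9: row 6 has {1,4,6,8}; col 1 has {1,3,5,7}; box has {1,2,4,5,6,7} → only 9 remains.
C6 = 3: row 6 has {1,4,6,8,9}; col 3 has {1,2,4,8}; box has {1,2,4,5,6,7,9} → only 3 remains.
E6 = 2: row 6 has {1,3,4,6,8,9}; col 5 has {1,3,5,7}; box has {1,3,5,8,9} → only 2 remains.
F6 = 7: row 6 has {1,2,3,4,6,8,9}; col 6 has {3,6,8}; box has {1,2,3,5,8,9} → only 7 remains.
G6 = 5: row 6 has {1,2,3,4,6,7,8,9}; col 7 has {3,7,9}; box has {1,4,6,7,8,9} → only 5 remains.
D7 = 6: row 7 has {3,5,7}; col 4 has {1,2,4,5,8,9}; box has {3,4,5} → only 6 remains.
J7 = 8: row 7 has {3,5,6,7}; col 9 has {1,2,3,4,5,6,9}; box has {3,5} → only 8 remains.
D8 = 7: row 8 has {3,5}; col 4 has {1,2,4,5,6,8,9}; box has {3,4,5,6} → only 7 remains.
J9 = 7: row 9 has {1,4}; col 9 has {1,2,3,4,5,6,8,9}; box has {3,5,8} → only 7 remains.
B1 = 1: row 1 has {2,3,5,6,7,8,9}; col 2 has {4,5,6,7}; box has {3,4,5,8} → only 1 remains.
H1 = 4: row 1 has {1,2,3,5,6,7,8,9}; col 8 has {5,6,7,8}; box has {2,3,5,6,7,9} → only 4 remains.
A2 = 2: row 2 has {5,6}; col 1 has {1,3,5,7,9}; box has {1,3,4,5,8} → only 2 remains.
D2 = 3: row 2 has {2,5,6}; col 4 has {1,2,4,5,6,7,8,9}; box has {1,2,6,7,8} → only 3 remains.
H2 = 1: row 2 has {2,3,5,6}; col 8 has {4,5,6,7,8}; box has {2,3,4,5,6,7,9} → only 1 remains.
A3 = 6: row 3 has {1,2,3,4,7,8}; col 1 has {1,2,3,5,7,9}; box has {1,2,3,4,5,8} → only 6 remains.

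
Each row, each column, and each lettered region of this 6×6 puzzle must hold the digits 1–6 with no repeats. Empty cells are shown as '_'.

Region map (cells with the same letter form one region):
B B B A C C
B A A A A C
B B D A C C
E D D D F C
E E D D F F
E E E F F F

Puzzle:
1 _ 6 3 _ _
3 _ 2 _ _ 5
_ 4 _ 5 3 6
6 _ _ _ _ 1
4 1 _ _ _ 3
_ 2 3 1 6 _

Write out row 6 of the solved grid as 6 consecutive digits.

row 1, column 2 = 5: row 1 has {1,3,6}; col 2 has {1,2,4}; region has {1,3,4,6} → only 5 remains.
row 2, column 2 = 6: row 2 has {2,3,5}; col 2 has {1,2,4,5}; region has {2,3,5} → only 6 remains.
row 2, column 4 = 4: row 2 has {2,3,5,6}; col 4 has {1,3,5}; region has {2,3,5,6} → only 4 remains.
row 2, column 5 = 1: row 2 has {2,3,4,5,6}; col 5 has {3,6}; region has {2,3,4,5,6} → only 1 remains.
row 3, column 1 = 2: row 3 has {3,4,5,6}; col 1 has {1,3,4,6}; region has {1,3,4,5,6} → only 2 remains.
row 3, column 3 = 1: row 3 has {2,3,4,5,6}; col 3 has {2,3,6}; region has {} → only 1 remains.
row 4, column 2 = 3: row 4 has {1,6}; col 2 has {1,2,4,5,6}; region has {1} → only 3 remains.
row 4, column 4 = 2: row 4 has {1,3,6}; col 4 has {1,3,4,5}; region has {1,3} → only 2 remains.
row 5, column 3 = 5: row 5 has {1,3,4}; col 3 has {1,2,3,6}; region has {1,2,3} → only 5 remains.
row 5, column 4 = 6: row 5 has {1,3,4,5}; col 4 has {1,2,3,4,5}; region has {1,2,3,5} → only 6 remains.
row 5, column 5 = 2: row 5 has {1,3,4,5,6}; col 5 has {1,3,6}; region has {1,3,6} → only 2 remains.
row 6, column 1 = 5: row 6 has {1,2,3,6}; col 1 has {1,2,3,4,6}; region has {1,2,3,4,6} → only 5 remains.
row 6, column 6 = 4: row 6 has {1,2,3,5,6}; col 6 has {1,3,5,6}; region has {1,2,3,6} → only 4 remains.

523164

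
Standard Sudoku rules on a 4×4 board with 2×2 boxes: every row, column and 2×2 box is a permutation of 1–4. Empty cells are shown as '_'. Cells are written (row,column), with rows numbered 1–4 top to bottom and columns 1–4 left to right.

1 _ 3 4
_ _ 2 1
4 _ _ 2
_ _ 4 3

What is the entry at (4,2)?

1

(1,2) = 2: row 1 has {1,3,4}; col 2 has {}; box has {1} → only 2 remains.
(2,1) = 3: row 2 has {1,2}; col 1 has {1,4}; box has {1,2} → only 3 remains.
(2,2) = 4: row 2 has {1,2,3}; col 2 has {2}; box has {1,2,3} → only 4 remains.
(3,3) = 1: row 3 has {2,4}; col 3 has {2,3,4}; box has {2,3,4} → only 1 remains.
(4,1) = 2: row 4 has {3,4}; col 1 has {1,3,4}; box has {4} → only 2 remains.
(4,2) = 1: row 4 has {2,3,4}; col 2 has {2,4}; box has {2,4} → only 1 remains.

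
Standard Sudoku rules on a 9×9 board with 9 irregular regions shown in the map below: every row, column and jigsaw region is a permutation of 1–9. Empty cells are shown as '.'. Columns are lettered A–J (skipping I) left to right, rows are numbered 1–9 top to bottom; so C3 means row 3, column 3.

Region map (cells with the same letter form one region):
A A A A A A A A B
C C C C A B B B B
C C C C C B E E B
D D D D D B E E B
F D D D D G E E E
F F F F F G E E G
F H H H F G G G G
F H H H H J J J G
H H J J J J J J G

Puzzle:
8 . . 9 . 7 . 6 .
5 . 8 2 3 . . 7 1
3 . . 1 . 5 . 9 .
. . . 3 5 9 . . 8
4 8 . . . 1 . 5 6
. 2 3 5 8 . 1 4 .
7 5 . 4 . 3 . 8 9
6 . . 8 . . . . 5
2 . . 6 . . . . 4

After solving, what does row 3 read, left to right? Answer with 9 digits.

347165892

J3 = 2: row 3 has {1,3,5,9}; col 9 has {1,4,5,6,8,9}; region has {1,5,7,8,9} → only 2 remains.
A4 = 1: row 4 has {3,5,8,9}; col 1 has {2,3,4,5,6,7,8}; region has {3,5,8} → only 1 remains.
H4 = 2: row 4 has {1,3,5,8,9}; col 8 has {4,5,6,7,8,9}; region has {1,4,5,6,9} → only 2 remains.
D5 = 7: row 5 has {1,4,5,6,8}; col 4 has {1,2,3,4,5,6,8,9}; region has {1,3,5,8} → only 7 remains.
G5 = 3: row 5 has {1,4,5,6,7,8}; col 7 has {1}; region has {1,2,4,5,6,9} → only 3 remains.
A6 = 9: row 6 has {1,2,3,4,5,8}; col 1 has {1,2,3,4,5,6,7,8}; region has {2,3,4,5,6,7,8} → only 9 remains.
F6 = 6: row 6 has {1,2,3,4,5,8,9}; col 6 has {1,3,5,7,9}; region has {1,3,4,5,8,9} → only 6 remains.
J6 = 7: row 6 has {1,2,3,4,5,6,8,9}; col 9 has {1,2,4,5,6,8,9}; region has {1,3,4,5,6,8,9} → only 7 remains.
E7 = 1: row 7 has {3,4,5,7,8,9}; col 5 has {3,5,8}; region has {2,3,4,5,6,7,8,9} → only 1 remains.
G7 = 2: row 7 has {1,3,4,5,7,8,9}; col 7 has {1,3}; region has {1,3,4,5,6,7,8,9} → only 2 remains.
F9 = 8: row 9 has {2,4,6}; col 6 has {1,3,5,6,7,9}; region has {6} → only 8 remains.
J1 = 3: row 1 has {6,7,8,9}; col 9 has {1,2,4,5,6,7,8,9}; region has {1,2,5,7,8,9} → only 3 remains.
F2 = 4: row 2 has {1,2,3,5,7,8}; col 6 has {1,3,5,6,7,8,9}; region has {1,2,3,5,7,8,9} → only 4 remains.
G2 = 6: row 2 has {1,2,3,4,5,7,8}; col 7 has {1,2,3}; region has {1,2,3,4,5,7,8,9} → only 6 remains.
G4 = 7: row 4 has {1,2,3,5,8,9}; col 7 has {1,2,3,6}; region has {1,2,3,4,5,6,9} → only 7 remains.
C7 = 6: row 7 has {1,2,3,4,5,7,8,9}; col 3 has {3,8}; region has {2,4,5,8} → only 6 remains.
F8 = 2: row 8 has {5,6,8}; col 6 has {1,3,4,5,6,7,8,9}; region has {6,8} → only 2 remains.
B2 = 9: row 2 has {1,2,3,4,5,6,7,8}; col 2 has {2,5,8}; region has {1,2,3,5,8} → only 9 remains.
G3 = 8: row 3 has {1,2,3,5,9}; col 7 has {1,2,3,6,7}; region has {1,2,3,4,5,6,7,9} → only 8 remains.
C4 = 4: row 4 has {1,2,3,5,7,8,9}; col 3 has {3,6,8}; region has {1,3,5,7,8} → only 4 remains.
C3 = 7: row 3 has {1,2,3,5,8,9}; col 3 has {3,4,6,8}; region has {1,2,3,5,8,9} → only 7 remains.
B4 = 6: row 4 has {1,2,3,4,5,7,8,9}; col 2 has {2,5,8,9}; region has {1,3,4,5,7,8} → only 6 remains.
B3 = 4: row 3 has {1,2,3,5,7,8,9}; col 2 has {2,5,6,8,9}; region has {1,2,3,5,7,8,9} → only 4 remains.
E3 = 6: row 3 has {1,2,3,4,5,7,8,9}; col 5 has {1,3,5,8}; region has {1,2,3,4,5,7,8,9} → only 6 remains.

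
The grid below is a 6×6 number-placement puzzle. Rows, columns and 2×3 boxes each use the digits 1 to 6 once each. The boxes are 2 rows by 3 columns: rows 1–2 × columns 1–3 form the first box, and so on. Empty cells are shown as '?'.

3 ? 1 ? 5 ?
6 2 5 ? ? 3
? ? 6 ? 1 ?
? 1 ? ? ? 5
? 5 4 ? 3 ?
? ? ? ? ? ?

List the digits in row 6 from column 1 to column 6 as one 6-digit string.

r1c2 = 4 (sole candidate).
r2c5 = 4 (sole candidate).
r3c2 = 3 (sole candidate).
r4c3 = 2 (sole candidate).
r4c5 = 6 (sole candidate).
r6c2 = 6: row 6 has {}; col 2 has {1,2,3,4,5}; box has {4,5} → only 6 remains.
r6c3 = 3: row 6 has {6}; col 3 has {1,2,4,5,6}; box has {4,5,6} → only 3 remains.
r6c5 = 2: row 6 has {3,6}; col 5 has {1,3,4,5,6}; box has {3} → only 2 remains.
r2c4 = 1 (sole candidate).
r4c1 = 4 (sole candidate).
r4c4 = 3 (sole candidate).
r5c4 = 6 (sole candidate).
r5c6 = 1 (sole candidate).
r6c1 = 1: row 6 has {2,3,6}; col 1 has {3,4,6}; box has {3,4,5,6} → only 1 remains.
r6c6 = 4: row 6 has {1,2,3,6}; col 6 has {1,3,5}; box has {1,2,3,6} → only 4 remains.
r1c4 = 2 (sole candidate).
r1c6 = 6 (sole candidate).
r3c1 = 5 (sole candidate).
r3c4 = 4 (sole candidate).
r3c6 = 2 (sole candidate).
r5c1 = 2 (sole candidate).
r6c4 = 5: row 6 has {1,2,3,4,6}; col 4 has {1,2,3,4,6}; box has {1,2,3,4,6} → only 5 remains.

163524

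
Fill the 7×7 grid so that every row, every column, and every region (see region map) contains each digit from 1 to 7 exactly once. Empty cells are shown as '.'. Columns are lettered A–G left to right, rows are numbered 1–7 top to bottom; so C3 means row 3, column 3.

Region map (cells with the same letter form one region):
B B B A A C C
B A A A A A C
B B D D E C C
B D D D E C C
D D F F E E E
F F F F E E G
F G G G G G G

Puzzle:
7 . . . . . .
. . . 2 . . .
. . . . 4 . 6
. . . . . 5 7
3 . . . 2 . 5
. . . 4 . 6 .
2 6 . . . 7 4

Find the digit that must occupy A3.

F5 = 1: row 5 has {2,3,5}; col 6 has {5,6,7}; region has {2,4,5,6} → only 1 remains.
E4 = 3: row 4 has {5,7}; col 5 has {2,4}; region has {1,2,4,5,6} → only 3 remains.
E6 = 7: row 6 has {4,6}; col 5 has {2,3,4}; region has {1,2,3,4,5,6} → only 7 remains.
B5 = 4: in row 5, 4 can only go here (every other open cell in that row sees a 4).
A4 = 4: in row 4, 4 can only go here (every other open cell in that row sees a 4).
F1 = 4: in row 1, 4 can only go here (every other open cell in that row sees a 4).
F2 = 3: row 2 has {2}; col 6 has {1,4,5,6,7}; region has {2} → only 3 remains.
G2 = 1: row 2 has {2,3}; col 7 has {4,5,6,7}; region has {4,5,6,7} → only 1 remains.
F3 = 2: row 3 has {4,6}; col 6 has {1,3,4,5,6,7}; region has {1,4,5,6,7} → only 2 remains.
G1 = 3: row 1 has {4,7}; col 7 has {1,4,5,6,7}; region has {1,2,4,5,6,7} → only 3 remains.
G6 = 2: row 6 has {4,6,7}; col 7 has {1,3,4,5,6,7}; region has {4,6,7} → only 2 remains.
C2 = 4: in row 2, 4 can only go here (every other open cell in that row sees a 4).
B2 = 7: in row 2, 7 can only go here (every other open cell in that row sees a 7).
B3 = 3: in row 3, 3 can only go here (every other open cell in that row sees a 3).
C6 = 3: in row 6, 3 can only go here (every other open cell in that row sees a 3).
D7 = 3: in row 7, 3 can only go here (every other open cell in that row sees a 3).
A2 = 6: in column 1, 6 can only go here (every other open cell in that column sees a 6).
E2 = 5: row 2 has {1,2,3,4,6,7}; col 5 has {2,3,4,7}; region has {2,3,4,7} → only 5 remains.
E7 = 1: row 7 has {2,3,4,6,7}; col 5 has {2,3,4,5,7}; region has {2,3,4,6,7} → only 1 remains.
E1 = 6: row 1 has {3,4,7}; col 5 has {1,2,3,4,5,7}; region has {2,3,4,5,7} → only 6 remains.
C7 = 5: row 7 has {1,2,3,4,6,7}; col 3 has {3,4}; region has {1,2,3,4,6,7} → only 5 remains.
D1 = 1: row 1 has {3,4,6,7}; col 4 has {2,3,4}; region has {2,3,4,5,6,7} → only 1 remains.
D4 = 6: row 4 has {3,4,5,7}; col 4 has {1,2,3,4}; region has {3,4} → only 6 remains.
D5 = 7: row 5 has {1,2,3,4,5}; col 4 has {1,2,3,4,6}; region has {2,3,4} → only 7 remains.
C1 = 2: row 1 has {1,3,4,6,7}; col 3 has {3,4,5}; region has {3,4,6,7} → only 2 remains.
D3 = 5: row 3 has {2,3,4,6}; col 4 has {1,2,3,4,6,7}; region has {3,4,6} → only 5 remains.
C4 = 1: row 4 has {3,4,5,6,7}; col 3 has {2,3,4,5}; region has {3,4,5,6} → only 1 remains.
C5 = 6: row 5 has {1,2,3,4,5,7}; col 3 has {1,2,3,4,5}; region has {2,3,4,7} → only 6 remains.
B1 = 5: row 1 has {1,2,3,4,6,7}; col 2 has {3,4,6,7}; region has {2,3,4,6,7} → only 5 remains.
A3 = 1: row 3 has {2,3,4,5,6}; col 1 has {2,3,4,6,7}; region has {2,3,4,5,6,7} → only 1 remains.

1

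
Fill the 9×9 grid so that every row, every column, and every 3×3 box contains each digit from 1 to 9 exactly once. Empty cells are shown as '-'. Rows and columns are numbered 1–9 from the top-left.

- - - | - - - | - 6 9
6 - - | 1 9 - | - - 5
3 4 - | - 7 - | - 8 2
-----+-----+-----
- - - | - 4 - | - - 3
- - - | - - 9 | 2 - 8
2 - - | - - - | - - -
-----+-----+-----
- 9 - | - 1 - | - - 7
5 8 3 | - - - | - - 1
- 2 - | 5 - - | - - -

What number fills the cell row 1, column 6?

3

row 2, column 2 = 7: row 2 has {1,5,6,9}; col 2 has {2,4,8,9}; box has {3,4,6} → only 7 remains.
row 3, column 4 = 6: row 3 has {2,3,4,7,8}; col 4 has {1,5}; box has {1,7,9} → only 6 remains.
row 3, column 6 = 5: row 3 has {2,3,4,6,7,8}; col 6 has {9}; box has {1,6,7,9} → only 5 remains.
row 3, column 7 = 1: row 3 has {2,3,4,5,6,7,8}; col 7 has {2}; box has {2,5,6,8,9} → only 1 remains.
row 7, column 1 = 4: row 7 has {1,7,9}; col 1 has {2,3,5,6}; box has {2,3,5,8,9} → only 4 remains.
row 7, column 3 = 6: row 7 has {1,4,7,9}; col 3 has {3}; box has {2,3,4,5,8,9} → only 6 remains.
row 3, column 3 = 9: row 3 has {1,2,3,4,5,6,7,8}; col 3 has {3,6}; box has {3,4,6,7} → only 9 remains.
row 1, column 7 = 7: in row 1, 7 can only go here (every other open cell in that row sees a 7).
row 4, column 1 = 9: in column 1, 9 can only go here (every other open cell in that column sees a 9).
row 1, column 1 = 8: in column 1, 8 can only go here (every other open cell in that column sees an 8).
row 2, column 3 = 2: row 2 has {1,5,6,7,9}; col 3 has {3,6,9}; box has {3,4,6,7,8,9} → only 2 remains.
row 2, column 6 = 8: in row 2, 8 can only go here (every other open cell in that row sees an 8).
row 8, column 4 = 9: in column 4, 9 can only go here (every other open cell in that column sees a 9).
row 8, column 6 = 7: in row 8, 7 can only go here (every other open cell in that row sees a 7).
row 1, column 4 = 4: in column 4, 4 can only go here (every other open cell in that column sees a 4).
row 9, column 6 = 4: in column 6, 4 can only go here (every other open cell in that column sees a 4).
row 9, column 9 = 6: row 9 has {2,4,5}; col 9 has {1,2,3,5,7,8,9}; box has {1,7} → only 6 remains.
row 6, column 9 = 4: row 6 has {2}; col 9 has {1,2,3,5,6,7,8,9}; box has {2,3,8} → only 4 remains.
row 8, column 7 = 4: row 8 has {1,3,5,7,8,9}; col 7 has {1,2,7}; box has {1,6,7} → only 4 remains.
row 8, column 8 = 2: row 8 has {1,3,4,5,7,8,9}; col 8 has {6,8}; box has {1,4,6,7} → only 2 remains.
row 2, column 7 = 3: row 2 has {1,2,5,6,7,8,9}; col 7 has {1,2,4,7}; box has {1,2,5,6,7,8,9} → only 3 remains.
row 2, column 8 = 4: row 2 has {1,2,3,5,6,7,8,9}; col 8 has {2,6,8}; box has {1,2,3,5,6,7,8,9} → only 4 remains.
row 8, column 5 = 6: row 8 has {1,2,3,4,5,7,8,9}; col 5 has {1,4,7,9}; box has {1,4,5,7,9} → only 6 remains.
row 5, column 3 = 4: in row 5, 4 can only go here (every other open cell in that row sees a 4).
row 5, column 2 = 6: in row 5, 6 can only go here (every other open cell in that row sees a 6).
row 6, column 2 = 3: in column 2, 3 can only go here (every other open cell in that column sees a 3).
row 1, column 5 = 2: in column 5, 2 can only go here (every other open cell in that column sees a 2).
row 1, column 6 = 3: row 1 has {2,4,6,7,8,9}; col 6 has {4,5,7,8,9}; box has {1,2,4,5,6,7,8,9} → only 3 remains.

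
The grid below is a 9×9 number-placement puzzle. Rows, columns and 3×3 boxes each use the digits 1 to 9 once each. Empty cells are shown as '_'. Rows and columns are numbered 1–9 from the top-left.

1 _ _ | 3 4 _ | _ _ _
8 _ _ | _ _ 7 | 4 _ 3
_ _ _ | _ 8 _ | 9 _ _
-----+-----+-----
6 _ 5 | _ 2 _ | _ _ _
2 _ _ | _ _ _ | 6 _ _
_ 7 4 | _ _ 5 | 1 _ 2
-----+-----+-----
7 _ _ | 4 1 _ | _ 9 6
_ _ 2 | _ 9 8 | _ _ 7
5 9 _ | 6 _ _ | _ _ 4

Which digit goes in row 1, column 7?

row 8, column 4 = 5 (sole candidate).
row 8, column 7 = 3 (sole candidate).
row 8, column 8 = 1 (sole candidate).
row 8, column 1 = 4 (sole candidate).
row 8, column 2 = 6 (sole candidate).
row 3, column 1 = 3 (sole candidate).
row 6, column 1 = 9 (sole candidate).
row 6, column 4 = 8 (sole candidate).
row 6, column 8 = 3 (sole candidate).
row 6, column 5 = 6 (sole candidate).
row 2, column 5 = 5 (sole candidate).
row 2, column 2 = 2 (sole candidate).
row 2, column 8 = 6 (sole candidate).
row 1, column 2 = 5 (sole candidate).
row 1, column 9 = 8 (sole candidate).
row 2, column 3 = 9 (sole candidate).
row 2, column 4 = 1 (sole candidate).
row 3, column 2 = 4 (sole candidate).
row 3, column 4 = 2 (sole candidate).
row 3, column 6 = 6 (sole candidate).
row 4, column 9 = 9 (sole candidate).
row 5, column 9 = 5 (sole candidate).
row 1, column 6 = 9 (sole candidate).
row 3, column 3 = 7 (sole candidate).
row 3, column 8 = 5 (sole candidate).
row 3, column 9 = 1 (sole candidate).
row 4, column 4 = 7 (sole candidate).
row 4, column 7 = 8 (sole candidate).
row 4, column 8 = 4 (sole candidate).
row 5, column 4 = 9 (sole candidate).
row 5, column 5 = 3 (sole candidate).
row 5, column 8 = 7 (sole candidate).
row 9, column 5 = 7 (sole candidate).
row 9, column 7 = 2 (sole candidate).
row 9, column 8 = 8 (sole candidate).
row 1, column 3 = 6 (sole candidate).
row 1, column 7 = 7: row 1 has {1,3,4,5,6,8,9}; col 7 has {1,2,3,4,6,8,9}; box has {1,3,4,5,6,8,9} → only 7 remains.

7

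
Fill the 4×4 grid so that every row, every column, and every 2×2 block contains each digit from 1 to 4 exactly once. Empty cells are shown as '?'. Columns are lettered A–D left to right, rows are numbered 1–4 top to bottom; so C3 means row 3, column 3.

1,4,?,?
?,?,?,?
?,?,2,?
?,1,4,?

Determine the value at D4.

3

C1 = 3: row 1 has {1,4}; col 3 has {2,4}; box has {} → only 3 remains.
D1 = 2: row 1 has {1,3,4}; col 4 has {}; box has {3} → only 2 remains.
C2 = 1: row 2 has {}; col 3 has {2,3,4}; box has {2,3} → only 1 remains.
D2 = 4: row 2 has {1}; col 4 has {2}; box has {1,2,3} → only 4 remains.
B3 = 3: row 3 has {2}; col 2 has {1,4}; box has {1} → only 3 remains.
D3 = 1: row 3 has {2,3}; col 4 has {2,4}; box has {2,4} → only 1 remains.
A4 = 2: row 4 has {1,4}; col 1 has {1}; box has {1,3} → only 2 remains.
D4 = 3: row 4 has {1,2,4}; col 4 has {1,2,4}; box has {1,2,4} → only 3 remains.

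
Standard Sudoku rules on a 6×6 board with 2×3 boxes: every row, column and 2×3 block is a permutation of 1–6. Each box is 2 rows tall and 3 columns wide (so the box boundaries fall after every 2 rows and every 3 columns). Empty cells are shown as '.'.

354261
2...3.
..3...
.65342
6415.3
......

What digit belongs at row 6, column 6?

row 2, column 2 = 1: row 2 has {2,3}; col 2 has {4,5,6}; box has {2,3,4,5} → only 1 remains.
row 2, column 3 = 6: row 2 has {1,2,3}; col 3 has {1,3,4,5}; box has {1,2,3,4,5} → only 6 remains.
row 2, column 4 = 4: row 2 has {1,2,3,6}; col 4 has {2,3,5}; box has {1,2,3,6} → only 4 remains.
row 2, column 6 = 5: row 2 has {1,2,3,4,6}; col 6 has {1,2,3}; box has {1,2,3,4,6} → only 5 remains.
row 3, column 2 = 2: row 3 has {3}; col 2 has {1,4,5,6}; box has {3,5,6} → only 2 remains.
row 3, column 6 = 6: row 3 has {2,3}; col 6 has {1,2,3,5}; box has {2,3,4} → only 6 remains.
row 4, column 1 = 1: row 4 has {2,3,4,5,6}; col 1 has {2,3,6}; box has {2,3,5,6} → only 1 remains.
row 5, column 5 = 2: row 5 has {1,3,4,5,6}; col 5 has {3,4,6}; box has {3,5} → only 2 remains.
row 6, column 1 = 5: row 6 has {}; col 1 has {1,2,3,6}; box has {1,4,6} → only 5 remains.
row 6, column 2 = 3: row 6 has {5}; col 2 has {1,2,4,5,6}; box has {1,4,5,6} → only 3 remains.
row 6, column 3 = 2: row 6 has {3,5}; col 3 has {1,3,4,5,6}; box has {1,3,4,5,6} → only 2 remains.
row 6, column 5 = 1: row 6 has {2,3,5}; col 5 has {2,3,4,6}; box has {2,3,5} → only 1 remains.
row 6, column 6 = 4: row 6 has {1,2,3,5}; col 6 has {1,2,3,5,6}; box has {1,2,3,5} → only 4 remains.

4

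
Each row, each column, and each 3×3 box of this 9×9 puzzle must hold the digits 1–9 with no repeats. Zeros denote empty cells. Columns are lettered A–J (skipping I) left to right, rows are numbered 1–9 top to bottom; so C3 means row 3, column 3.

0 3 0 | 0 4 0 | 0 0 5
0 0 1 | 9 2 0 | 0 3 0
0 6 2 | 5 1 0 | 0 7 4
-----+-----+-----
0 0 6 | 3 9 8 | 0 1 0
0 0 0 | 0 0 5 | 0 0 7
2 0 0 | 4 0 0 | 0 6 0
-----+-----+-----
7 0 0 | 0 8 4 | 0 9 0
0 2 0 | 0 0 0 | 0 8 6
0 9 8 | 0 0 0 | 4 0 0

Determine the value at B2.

H1 = 2: row 1 has {3,4,5}; col 8 has {1,3,6,7,8,9}; box has {3,4,5,7} → only 2 remains.
J2 = 8: row 2 has {1,2,3,9}; col 9 has {4,5,6,7}; box has {2,3,4,5,7} → only 8 remains.
F3 = 3: row 3 has {1,2,4,5,6,7}; col 6 has {4,5,8}; box has {1,2,4,5,9} → only 3 remains.
G3 = 9: row 3 has {1,2,3,4,5,6,7}; col 7 has {4}; box has {2,3,4,5,7,8} → only 9 remains.
J4 = 2: row 4 has {1,3,6,8,9}; col 9 has {4,5,6,7,8}; box has {1,6,7} → only 2 remains.
E5 = 6: row 5 has {5,7}; col 5 has {1,2,4,8,9}; box has {3,4,5,8,9} → only 6 remains.
H5 = 4: row 5 has {5,6,7}; col 8 has {1,2,3,6,7,8,9}; box has {1,2,6,7} → only 4 remains.
E6 = 7: row 6 has {2,4,6}; col 5 has {1,2,4,6,8,9}; box has {3,4,5,6,8,9} → only 7 remains.
F6 = 1: row 6 has {2,4,6,7}; col 6 has {3,4,5,8}; box has {3,4,5,6,7,8,9} → only 1 remains.
H9 = 5: row 9 has {4,8,9}; col 8 has {1,2,3,4,6,7,8,9}; box has {4,6,8,9} → only 5 remains.
G2 = 6: row 2 has {1,2,3,8,9}; col 7 has {4,9}; box has {2,3,4,5,7,8,9} → only 6 remains.
A3 = 8: row 3 has {1,2,3,4,5,6,7,9}; col 1 has {2,7}; box has {1,2,3,6} → only 8 remains.
G4 = 5: row 4 has {1,2,3,6,8,9}; col 7 has {4,6,9}; box has {1,2,4,6,7} → only 5 remains.
D5 = 2: row 5 has {4,5,6,7}; col 4 has {3,4,5,9}; box has {1,3,4,5,6,7,8,9} → only 2 remains.
E9 = 3: row 9 has {4,5,8,9}; col 5 has {1,2,4,6,7,8,9}; box has {4,8} → only 3 remains.
J9 = 1: row 9 has {3,4,5,8,9}; col 9 has {2,4,5,6,7,8}; box has {4,5,6,8,9} → only 1 remains.
A1 = 9: row 1 has {2,3,4,5}; col 1 has {2,7,8}; box has {1,2,3,6,8} → only 9 remains.
C1 = 7: row 1 has {2,3,4,5,9}; col 3 has {1,2,6,8}; box has {1,2,3,6,8,9} → only 7 remains.
F1 = 6: row 1 has {2,3,4,5,7,9}; col 6 has {1,3,4,5,8}; box has {1,2,3,4,5,9} → only 6 remains.
G1 = 1: row 1 has {2,3,4,5,6,7,9}; col 7 has {4,5,6,9}; box has {2,3,4,5,6,7,8,9} → only 1 remains.
F2 = 7: row 2 has {1,2,3,6,8,9}; col 6 has {1,3,4,5,6,8}; box has {1,2,3,4,5,6,9} → only 7 remains.
A4 = 4: row 4 has {1,2,3,5,6,8,9}; col 1 has {2,7,8,9}; box has {2,6} → only 4 remains.
B4 = 7: row 4 has {1,2,3,4,5,6,8,9}; col 2 has {2,3,6,9}; box has {2,4,6} → only 7 remains.
J7 = 3: row 7 has {4,7,8,9}; col 9 has {1,2,4,5,6,7,8}; box has {1,4,5,6,8,9} → only 3 remains.
E8 = 5: row 8 has {2,6,8}; col 5 has {1,2,3,4,6,7,8,9}; box has {3,4,8} → only 5 remains.
F8 = 9: row 8 has {2,5,6,8}; col 6 has {1,3,4,5,6,7,8}; box has {3,4,5,8} → only 9 remains.
G8 = 7: row 8 has {2,5,6,8,9}; col 7 has {1,4,5,6,9}; box has {1,3,4,5,6,8,9} → only 7 remains.
A9 = 6: row 9 has {1,3,4,5,8,9}; col 1 has {2,4,7,8,9}; box has {2,7,8,9} → only 6 remains.
D9 = 7: row 9 has {1,3,4,5,6,8,9}; col 4 has {2,3,4,5,9}; box has {3,4,5,8,9} → only 7 remains.
F9 = 2: row 9 has {1,3,4,5,6,7,8,9}; col 6 has {1,3,4,5,6,7,8,9}; box has {3,4,5,7,8,9} → only 2 remains.
D1 = 8: row 1 has {1,2,3,4,5,6,7,9}; col 4 has {2,3,4,5,7,9}; box has {1,2,3,4,5,6,7,9} → only 8 remains.
A2 = 5: row 2 has {1,2,3,6,7,8,9}; col 1 has {2,4,6,7,8,9}; box has {1,2,3,6,7,8,9} → only 5 remains.
B2 = 4: row 2 has {1,2,3,5,6,7,8,9}; col 2 has {2,3,6,7,9}; box has {1,2,3,5,6,7,8,9} → only 4 remains.

4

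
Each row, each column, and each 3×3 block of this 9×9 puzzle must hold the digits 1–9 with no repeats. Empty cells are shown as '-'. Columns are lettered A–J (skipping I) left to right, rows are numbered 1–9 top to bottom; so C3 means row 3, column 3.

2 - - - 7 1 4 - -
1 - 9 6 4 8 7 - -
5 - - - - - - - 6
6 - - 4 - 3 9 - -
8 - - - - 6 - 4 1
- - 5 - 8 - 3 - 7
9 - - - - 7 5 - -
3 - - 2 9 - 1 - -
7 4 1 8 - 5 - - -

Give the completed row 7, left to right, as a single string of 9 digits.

B2 = 3: row 2 has {1,4,6,7,8,9}; col 2 has {4}; box has {1,2,5,9} → only 3 remains.
G5 = 2: row 5 has {1,4,6,8}; col 7 has {1,3,4,5,7,9}; box has {1,3,4,7,9} → only 2 remains.
A6 = 4: row 6 has {3,5,7,8}; col 1 has {1,2,3,5,6,7,8,9}; box has {5,6,8} → only 4 remains.
H6 = 6: row 6 has {3,4,5,7,8}; col 8 has {4}; box has {1,2,3,4,7,9} → only 6 remains.
F8 = 4: row 8 has {1,2,3,9}; col 6 has {1,3,5,6,7,8}; box has {2,5,7,8,9} → only 4 remains.
J8 = 8: row 8 has {1,2,3,4,9}; col 9 has {1,6,7}; box has {1,5} → only 8 remains.
G9 = 6: row 9 has {1,4,5,7,8}; col 7 has {1,2,3,4,5,7,9}; box has {1,5,8} → only 6 remains.
G3 = 8: row 3 has {5,6}; col 7 has {1,2,3,4,5,6,7,9}; box has {4,6,7} → only 8 remains.
J4 = 5: row 4 has {3,4,6,9}; col 9 has {1,6,7,8}; box has {1,2,3,4,6,7,9} → only 5 remains.
E5 = 5: row 5 has {1,2,4,6,8}; col 5 has {4,7,8,9}; box has {3,4,6,8} → only 5 remains.
C8 = 6: row 8 has {1,2,3,4,8,9}; col 3 has {1,5,9}; box has {1,3,4,7,9} → only 6 remains.
H8 = 7: row 8 has {1,2,3,4,6,8,9}; col 8 has {4,6}; box has {1,5,6,8} → only 7 remains.
E9 = 3: row 9 has {1,4,5,6,7,8}; col 5 has {4,5,7,8,9}; box has {2,4,5,7,8,9} → only 3 remains.
C1 = 8: row 1 has {1,2,4,7}; col 3 has {1,5,6,9}; box has {1,2,3,5,9} → only 8 remains.
J2 = 2: row 2 has {1,3,4,6,7,8,9}; col 9 has {1,5,6,7,8}; box has {4,6,7,8} → only 2 remains.
B3 = 7: row 3 has {5,6,8}; col 2 has {3,4}; box has {1,2,3,5,8,9} → only 7 remains.
C3 = 4: row 3 has {5,6,7,8}; col 3 has {1,5,6,8,9}; box has {1,2,3,5,7,8,9} → only 4 remains.
E3 = 2: row 3 has {4,5,6,7,8}; col 5 has {3,4,5,7,8,9}; box has {1,4,6,7,8} → only 2 remains.
F3 = 9: row 3 has {2,4,5,6,7,8}; col 6 has {1,3,4,5,6,7,8}; box has {1,2,4,6,7,8} → only 9 remains.
E4 = 1: row 4 has {3,4,5,6,9}; col 5 has {2,3,4,5,7,8,9}; box has {3,4,5,6,8} → only 1 remains.
H4 = 8: row 4 has {1,3,4,5,6,9}; col 8 has {4,6,7}; box has {1,2,3,4,5,6,7,9} → only 8 remains.
B5 = 9: row 5 has {1,2,4,5,6,8}; col 2 has {3,4,7}; box has {4,5,6,8} → only 9 remains.
D5 = 7: row 5 has {1,2,4,5,6,8,9}; col 4 has {2,4,6,8}; box has {1,3,4,5,6,8} → only 7 remains.
D6 = 9: row 6 has {3,4,5,6,7,8}; col 4 has {2,4,6,7,8}; box has {1,3,4,5,6,7,8} → only 9 remains.
F6 = 2: row 6 has {3,4,5,6,7,8,9}; col 6 has {1,3,4,5,6,7,8,9}; box has {1,3,4,5,6,7,8,9} → only 2 remains.
C7 = 2: row 7 has {5,7,9}; col 3 has {1,4,5,6,8,9}; box has {1,3,4,6,7,9} → only 2 remains.
D7 = 1: row 7 has {2,5,7,9}; col 4 has {2,4,6,7,8,9}; box has {2,3,4,5,7,8,9} → only 1 remains.
E7 = 6: row 7 has {1,2,5,7,9}; col 5 has {1,2,3,4,5,7,8,9}; box has {1,2,3,4,5,7,8,9} → only 6 remains.
H7 = 3: row 7 has {1,2,5,6,7,9}; col 8 has {4,6,7,8}; box has {1,5,6,7,8} → only 3 remains.
J7 = 4: row 7 has {1,2,3,5,6,7,9}; col 9 has {1,2,5,6,7,8}; box has {1,3,5,6,7,8} → only 4 remains.
B8 = 5: row 8 has {1,2,3,4,6,7,8,9}; col 2 has {3,4,7,9}; box has {1,2,3,4,6,7,9} → only 5 remains.
J9 = 9: row 9 has {1,3,4,5,6,7,8}; col 9 has {1,2,4,5,6,7,8}; box has {1,3,4,5,6,7,8} → only 9 remains.
B1 = 6: row 1 has {1,2,4,7,8}; col 2 has {3,4,5,7,9}; box has {1,2,3,4,5,7,8,9} → only 6 remains.
J1 = 3: row 1 has {1,2,4,6,7,8}; col 9 has {1,2,4,5,6,7,8,9}; box has {2,4,6,7,8} → only 3 remains.
H2 = 5: row 2 has {1,2,3,4,6,7,8,9}; col 8 has {3,4,6,7,8}; box has {2,3,4,6,7,8} → only 5 remains.
D3 = 3: row 3 has {2,4,5,6,7,8,9}; col 4 has {1,2,4,6,7,8,9}; box has {1,2,4,6,7,8,9} → only 3 remains.
H3 = 1: row 3 has {2,3,4,5,6,7,8,9}; col 8 has {3,4,5,6,7,8}; box has {2,3,4,5,6,7,8} → only 1 remains.
B4 = 2: row 4 has {1,3,4,5,6,8,9}; col 2 has {3,4,5,6,7,9}; box has {4,5,6,8,9} → only 2 remains.
C4 = 7: row 4 has {1,2,3,4,5,6,8,9}; col 3 has {1,2,4,5,6,8,9}; box has {2,4,5,6,8,9} → only 7 remains.
C5 = 3: row 5 has {1,2,4,5,6,7,8,9}; col 3 has {1,2,4,5,6,7,8,9}; box has {2,4,5,6,7,8,9} → only 3 remains.
B6 = 1: row 6 has {2,3,4,5,6,7,8,9}; col 2 has {2,3,4,5,6,7,9}; box has {2,3,4,5,6,7,8,9} → only 1 remains.
B7 = 8: row 7 has {1,2,3,4,5,6,7,9}; col 2 has {1,2,3,4,5,6,7,9}; box has {1,2,3,4,5,6,7,9} → only 8 remains.

982167534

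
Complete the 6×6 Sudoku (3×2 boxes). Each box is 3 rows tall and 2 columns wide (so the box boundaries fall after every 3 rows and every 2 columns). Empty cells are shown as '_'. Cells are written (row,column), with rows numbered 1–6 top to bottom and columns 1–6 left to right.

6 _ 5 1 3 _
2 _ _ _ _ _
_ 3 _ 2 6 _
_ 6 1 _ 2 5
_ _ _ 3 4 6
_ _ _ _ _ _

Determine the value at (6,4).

(1,2) = 4: row 1 has {1,3,5,6}; col 2 has {3,6}; box has {2,3,6} → only 4 remains.
(1,6) = 2: row 1 has {1,3,4,5,6}; col 6 has {5,6}; box has {3,6} → only 2 remains.
(3,3) = 4: row 3 has {2,3,6}; col 3 has {1,5}; box has {1,2,5} → only 4 remains.
(3,6) = 1: row 3 has {2,3,4,6}; col 6 has {2,5,6}; box has {2,3,6} → only 1 remains.
(4,4) = 4: row 4 has {1,2,5,6}; col 4 has {1,2,3}; box has {1,3} → only 4 remains.
(5,3) = 2: row 5 has {3,4,6}; col 3 has {1,4,5}; box has {1,3,4} → only 2 remains.
(6,3) = 6: row 6 has {}; col 3 has {1,2,4,5}; box has {1,2,3,4} → only 6 remains.
(6,4) = 5: row 6 has {6}; col 4 has {1,2,3,4}; box has {1,2,3,4,6} → only 5 remains.

5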